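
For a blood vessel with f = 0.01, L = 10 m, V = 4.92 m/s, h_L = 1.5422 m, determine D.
Formula: h_L = f \frac{L}{D} \frac{V^2}{2g}
Substituting knowns: 1.5422 = 0.01·(10/D)·4.92²/(2·9.81)
Solving for D: D = 0.01·10·4.92²/(2·9.81·1.5422) = 0.08 m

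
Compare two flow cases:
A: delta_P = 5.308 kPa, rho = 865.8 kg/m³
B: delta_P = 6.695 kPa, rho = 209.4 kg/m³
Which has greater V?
V(A) = 3.502 m/s, V(B) = 7.997 m/s. Answer: B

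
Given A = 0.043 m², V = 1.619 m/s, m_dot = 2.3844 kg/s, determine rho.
Formula: \dot{m} = \rho A V
Substituting knowns: 2.3844 = rho·0.043·1.619
Solving for rho: rho = 2.3844/(0.043·1.619) = 34.25 kg/m³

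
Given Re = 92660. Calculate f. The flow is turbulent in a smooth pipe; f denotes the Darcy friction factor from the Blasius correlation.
Formula: f = \frac{0.316}{Re^{0.25}}
f = 0.316/92660^0.25 = 0.01811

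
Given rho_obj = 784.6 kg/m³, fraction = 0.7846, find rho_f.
Formula: f_{sub} = \frac{\rho_{obj}}{\rho_f}
Substituting knowns: 0.7846 = 784.6/rho_f
Solving for rho_f: rho_f = 784.6/0.7846 = 1000 kg/m³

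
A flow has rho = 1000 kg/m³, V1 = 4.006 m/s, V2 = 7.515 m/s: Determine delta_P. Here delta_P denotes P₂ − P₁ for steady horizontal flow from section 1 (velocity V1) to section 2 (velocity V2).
Formula: \Delta P = \frac{1}{2} \rho (V_1^2 - V_2^2)
delta_P = 0.5·1000·(4.006² − 7.515²)/1000 = -20.21 kPa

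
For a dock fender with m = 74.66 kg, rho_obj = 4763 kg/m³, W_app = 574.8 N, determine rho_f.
Formula: W_{app} = mg\left(1 - \frac{\rho_f}{\rho_{obj}}\right)
Substituting knowns: 574.8 = 74.66·9.81·(1 − rho_f/4763)
Solving for rho_f: rho_f = 4763·(1 − 574.8/(74.66·9.81)) = 1025 kg/m³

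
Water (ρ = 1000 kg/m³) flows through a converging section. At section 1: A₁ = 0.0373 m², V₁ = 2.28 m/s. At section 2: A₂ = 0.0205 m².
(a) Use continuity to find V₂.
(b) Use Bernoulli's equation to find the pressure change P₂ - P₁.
(a) Continuity: A₁V₁=A₂V₂ -> V₂=A₁V₁/A₂=0.0373*2.28/0.0205=4.15 m/s
(b) Bernoulli: P₂-P₁=0.5*rho*(V₁^2-V₂^2)/1000=0.5*1000*(2.28^2-4.15^2)/1000=-6.012 kPa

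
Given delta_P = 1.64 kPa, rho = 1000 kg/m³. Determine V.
Formula: V = \sqrt{\frac{2 \Delta P}{\rho}}
V = √(2·(1.64·1000)/1000) = 1.811 m/s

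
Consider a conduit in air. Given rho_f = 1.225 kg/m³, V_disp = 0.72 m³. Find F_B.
Formula: F_B = \rho_f g V_{disp}
F_B = 1.225·9.81·0.72 = 8.652 N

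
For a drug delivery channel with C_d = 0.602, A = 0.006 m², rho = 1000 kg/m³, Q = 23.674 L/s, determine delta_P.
Formula: Q = C_d A \sqrt{\frac{2 \Delta P}{\rho}}
Substituting knowns: 23.674 = 0.602·0.006·√(2·(delta_P·1000)/1000)·1000
Solving for delta_P: delta_P = ((23.674/1000)/(0.602·0.006))²·1000/2/1000 = 21.48 kPa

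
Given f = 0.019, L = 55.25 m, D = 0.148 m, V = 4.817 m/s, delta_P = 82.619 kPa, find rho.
Formula: \Delta P = f \frac{L}{D} \frac{\rho V^2}{2}
Substituting knowns: 82.619 = 0.019·(55.25/0.148)·0.5·rho·4.817²/1000
Solving for rho: rho = (82.619·1000)/(0.019·(55.25/0.148)·0.5·4.817²) = 1004 kg/m³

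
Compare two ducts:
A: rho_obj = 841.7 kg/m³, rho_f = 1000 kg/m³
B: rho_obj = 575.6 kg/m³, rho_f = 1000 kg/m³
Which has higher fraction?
fraction(A) = 0.8417, fraction(B) = 0.5756. Answer: A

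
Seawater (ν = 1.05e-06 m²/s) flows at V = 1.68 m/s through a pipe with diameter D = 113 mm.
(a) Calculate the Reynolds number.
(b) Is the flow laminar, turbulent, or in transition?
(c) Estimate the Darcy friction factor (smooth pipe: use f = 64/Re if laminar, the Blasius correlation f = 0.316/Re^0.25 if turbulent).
(a) Re = V·D/ν = 1.68·0.113/1.05e-06 = 180800
(b) Flow regime: turbulent (Re > 4000)
(c) Friction factor: f = 0.316/Re^0.25 = 0.316/180800^0.25 = 0.01532 (Blasius is strictly valid for Re ≲ 1e5; used here as the smooth-pipe estimate the problem specifies)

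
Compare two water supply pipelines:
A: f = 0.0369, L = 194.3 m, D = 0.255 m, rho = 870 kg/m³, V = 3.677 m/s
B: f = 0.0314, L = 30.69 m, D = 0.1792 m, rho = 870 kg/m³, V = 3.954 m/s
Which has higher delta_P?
delta_P(A) = 165.4 kPa, delta_P(B) = 36.57 kPa. Answer: A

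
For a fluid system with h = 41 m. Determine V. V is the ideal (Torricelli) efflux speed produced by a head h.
Formula: V = \sqrt{2 g h}
V = √(2·9.81·41) = 28.36 m/s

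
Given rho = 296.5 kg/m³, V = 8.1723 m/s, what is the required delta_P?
Formula: V = \sqrt{\frac{2 \Delta P}{\rho}}
Substituting knowns: 8.1723 = √(2·(delta_P·1000)/296.5)
Solving for delta_P: delta_P = 8.1723²·296.5/2/1000 = 9.901 kPa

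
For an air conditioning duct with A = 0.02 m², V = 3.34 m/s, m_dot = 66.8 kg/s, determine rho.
Formula: \dot{m} = \rho A V
Substituting knowns: 66.8 = rho·0.02·3.34
Solving for rho: rho = 66.8/(0.02·3.34) = 1000 kg/m³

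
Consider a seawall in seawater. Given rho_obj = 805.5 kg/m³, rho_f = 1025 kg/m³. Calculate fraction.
Formula: f_{sub} = \frac{\rho_{obj}}{\rho_f}
fraction = 805.5/1025 = 0.7859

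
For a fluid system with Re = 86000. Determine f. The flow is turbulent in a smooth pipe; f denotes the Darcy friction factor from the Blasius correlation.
Formula: f = \frac{0.316}{Re^{0.25}}
f = 0.316/86000^0.25 = 0.01845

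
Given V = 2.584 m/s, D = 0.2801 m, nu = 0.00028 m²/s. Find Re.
Formula: Re = \frac{V D}{\nu}
Re = 2.584·0.2801/0.00028 = 2585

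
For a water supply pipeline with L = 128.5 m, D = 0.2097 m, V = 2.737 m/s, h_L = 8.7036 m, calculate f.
Formula: h_L = f \frac{L}{D} \frac{V^2}{2g}
Substituting knowns: 8.7036 = f·(128.5/0.2097)·2.737²/(2·9.81)
Solving for f: f = 8.7036·2·9.81/((128.5/0.2097)·2.737²) = 0.0372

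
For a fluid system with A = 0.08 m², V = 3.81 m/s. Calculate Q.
Formula: Q = A V
Q = 0.08·3.81·1000 = 304.8 L/s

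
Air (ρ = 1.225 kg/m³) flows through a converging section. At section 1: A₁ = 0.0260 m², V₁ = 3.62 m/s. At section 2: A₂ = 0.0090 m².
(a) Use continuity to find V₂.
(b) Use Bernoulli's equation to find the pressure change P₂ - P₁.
(a) Continuity: A₁V₁=A₂V₂ -> V₂=A₁V₁/A₂=0.0260*3.62/0.0090=10.46 m/s
(b) Bernoulli: P₂-P₁=0.5*rho*(V₁^2-V₂^2)/1000=0.5*1.225*(3.62^2-10.46^2)/1000=-0.05899 kPa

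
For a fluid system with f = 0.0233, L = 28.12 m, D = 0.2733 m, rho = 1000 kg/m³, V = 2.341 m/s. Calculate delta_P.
Formula: \Delta P = f \frac{L}{D} \frac{\rho V^2}{2}
delta_P = 0.0233·(28.12/0.2733)·0.5·1000·2.341²/1000 = 6.569 kPa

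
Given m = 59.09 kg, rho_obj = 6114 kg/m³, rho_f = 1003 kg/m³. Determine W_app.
Formula: W_{app} = mg\left(1 - \frac{\rho_f}{\rho_{obj}}\right)
W_app = 59.09·9.81·(1 − 1003/6114) = 484.6 N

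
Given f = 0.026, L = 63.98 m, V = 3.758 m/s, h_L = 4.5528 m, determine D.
Formula: h_L = f \frac{L}{D} \frac{V^2}{2g}
Substituting knowns: 4.5528 = 0.026·(63.98/D)·3.758²/(2·9.81)
Solving for D: D = 0.026·63.98·3.758²/(2·9.81·4.5528) = 0.263 m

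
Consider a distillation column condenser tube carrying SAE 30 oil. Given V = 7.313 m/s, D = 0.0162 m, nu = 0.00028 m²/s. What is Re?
Formula: Re = \frac{V D}{\nu}
Re = 7.313·0.0162/0.00028 = 423.1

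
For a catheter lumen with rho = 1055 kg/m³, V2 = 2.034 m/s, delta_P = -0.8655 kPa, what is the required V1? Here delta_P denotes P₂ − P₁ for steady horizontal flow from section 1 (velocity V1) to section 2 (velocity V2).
Formula: \Delta P = \frac{1}{2} \rho (V_1^2 - V_2^2)
Substituting knowns: -0.8655 = 0.5·1055·(V1² − 2.034²)/1000
Solving for V1: V1 = √(2.034² + 2·(-0.8655·1000)/1055) = 1.58 m/s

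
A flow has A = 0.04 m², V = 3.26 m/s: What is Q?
Formula: Q = A V
Q = 0.04·3.26·1000 = 130.4 L/s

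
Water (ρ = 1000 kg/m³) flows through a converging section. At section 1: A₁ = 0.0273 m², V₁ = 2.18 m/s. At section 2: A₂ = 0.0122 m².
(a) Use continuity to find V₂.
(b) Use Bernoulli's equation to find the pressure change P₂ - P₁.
(a) Continuity: A₁V₁=A₂V₂ -> V₂=A₁V₁/A₂=0.0273*2.18/0.0122=4.88 m/s
(b) Bernoulli: P₂-P₁=0.5*rho*(V₁^2-V₂^2)/1000=0.5*1000*(2.18^2-4.88^2)/1000=-9.531 kPa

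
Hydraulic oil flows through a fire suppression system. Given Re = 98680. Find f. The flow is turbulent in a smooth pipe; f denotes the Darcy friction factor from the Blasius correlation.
Formula: f = \frac{0.316}{Re^{0.25}}
f = 0.316/98680^0.25 = 0.01783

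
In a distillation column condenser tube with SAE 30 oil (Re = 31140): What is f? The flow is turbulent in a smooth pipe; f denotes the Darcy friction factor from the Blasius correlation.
Formula: f = \frac{0.316}{Re^{0.25}}
f = 0.316/31140^0.25 = 0.02379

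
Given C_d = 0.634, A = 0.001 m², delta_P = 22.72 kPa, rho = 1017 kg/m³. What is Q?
Formula: Q = C_d A \sqrt{\frac{2 \Delta P}{\rho}}
Q = 0.634·0.001·√(2·(22.72·1000)/1017)·1000 = 4.238 L/s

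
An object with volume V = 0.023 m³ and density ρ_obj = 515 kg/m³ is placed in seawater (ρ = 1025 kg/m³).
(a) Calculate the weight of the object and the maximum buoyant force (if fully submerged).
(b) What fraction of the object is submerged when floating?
(a) W=rho_obj*g*V=515*9.81*0.023=116.2 N; F_B(max)=rho*g*V=1025*9.81*0.023=231.3 N
(b) Floating fraction=rho_obj/rho=515/1025=0.502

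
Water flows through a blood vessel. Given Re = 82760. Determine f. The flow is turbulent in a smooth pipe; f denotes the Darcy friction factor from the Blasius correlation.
Formula: f = \frac{0.316}{Re^{0.25}}
f = 0.316/82760^0.25 = 0.01863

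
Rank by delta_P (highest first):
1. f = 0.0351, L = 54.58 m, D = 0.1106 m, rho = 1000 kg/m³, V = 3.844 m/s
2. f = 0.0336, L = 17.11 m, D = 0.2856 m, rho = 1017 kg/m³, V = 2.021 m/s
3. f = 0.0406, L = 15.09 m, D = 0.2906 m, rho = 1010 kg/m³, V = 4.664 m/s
Case 1: delta_P = 128 kPa
Case 2: delta_P = 4.181 kPa
Case 3: delta_P = 23.16 kPa
Ranking (highest first): 1, 3, 2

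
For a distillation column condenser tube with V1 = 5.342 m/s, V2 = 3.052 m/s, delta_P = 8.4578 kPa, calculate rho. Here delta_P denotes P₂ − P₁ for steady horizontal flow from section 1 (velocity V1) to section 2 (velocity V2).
Formula: \Delta P = \frac{1}{2} \rho (V_1^2 - V_2^2)
Substituting knowns: 8.4578 = 0.5·rho·(5.342² − 3.052²)/1000
Solving for rho: rho = 2·(8.4578·1000)/(5.342² − 3.052²) = 880 kg/m³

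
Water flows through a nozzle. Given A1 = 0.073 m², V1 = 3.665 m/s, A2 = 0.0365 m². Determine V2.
Formula: V_2 = \frac{A_1 V_1}{A_2}
V2 = 0.073·3.665/0.0365 = 7.33 m/s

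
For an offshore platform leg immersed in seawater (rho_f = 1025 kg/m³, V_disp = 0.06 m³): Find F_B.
Formula: F_B = \rho_f g V_{disp}
F_B = 1025·9.81·0.06 = 603.3 N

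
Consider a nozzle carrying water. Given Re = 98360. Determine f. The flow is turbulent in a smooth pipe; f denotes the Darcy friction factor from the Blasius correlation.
Formula: f = \frac{0.316}{Re^{0.25}}
f = 0.316/98360^0.25 = 0.01784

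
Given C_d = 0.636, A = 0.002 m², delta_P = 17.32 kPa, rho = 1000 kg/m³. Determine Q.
Formula: Q = C_d A \sqrt{\frac{2 \Delta P}{\rho}}
Q = 0.636·0.002·√(2·(17.32·1000)/1000)·1000 = 7.486 L/s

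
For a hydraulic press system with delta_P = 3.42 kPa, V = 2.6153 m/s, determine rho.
Formula: V = \sqrt{\frac{2 \Delta P}{\rho}}
Substituting knowns: 2.6153 = √(2·(3.42·1000)/rho)
Solving for rho: rho = 2·(3.42·1000)/2.6153² = 1000 kg/m³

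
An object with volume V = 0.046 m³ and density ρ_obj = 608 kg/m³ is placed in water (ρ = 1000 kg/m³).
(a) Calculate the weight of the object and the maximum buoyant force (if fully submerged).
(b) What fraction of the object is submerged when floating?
(a) W=rho_obj*g*V=608*9.81*0.046=274.4 N; F_B(max)=rho*g*V=1000*9.81*0.046=451.3 N
(b) Floating fraction=rho_obj/rho=608/1000=0.608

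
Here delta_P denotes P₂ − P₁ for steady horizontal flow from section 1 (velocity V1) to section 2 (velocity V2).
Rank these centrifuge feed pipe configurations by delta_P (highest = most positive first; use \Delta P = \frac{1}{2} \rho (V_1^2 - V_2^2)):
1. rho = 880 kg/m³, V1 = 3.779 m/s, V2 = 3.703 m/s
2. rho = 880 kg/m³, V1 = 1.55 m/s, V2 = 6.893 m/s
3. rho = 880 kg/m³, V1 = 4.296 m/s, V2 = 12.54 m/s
Case 1: delta_P = 0.2502 kPa
Case 2: delta_P = -19.85 kPa
Case 3: delta_P = -61.07 kPa
Ranking (highest first): 1, 2, 3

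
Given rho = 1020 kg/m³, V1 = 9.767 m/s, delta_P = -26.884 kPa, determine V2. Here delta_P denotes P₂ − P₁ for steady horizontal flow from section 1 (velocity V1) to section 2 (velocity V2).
Formula: \Delta P = \frac{1}{2} \rho (V_1^2 - V_2^2)
Substituting knowns: -26.884 = 0.5·1020·(9.767² − V2²)/1000
Solving for V2: V2 = √(9.767² − 2·(-26.884·1000)/1020) = 12.17 m/s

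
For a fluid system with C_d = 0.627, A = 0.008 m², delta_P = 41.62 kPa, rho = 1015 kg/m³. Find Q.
Formula: Q = C_d A \sqrt{\frac{2 \Delta P}{\rho}}
Q = 0.627·0.008·√(2·(41.62·1000)/1015)·1000 = 45.42 L/s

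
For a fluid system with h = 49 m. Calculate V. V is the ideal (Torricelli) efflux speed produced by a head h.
Formula: V = \sqrt{2 g h}
V = √(2·9.81·49) = 31.01 m/s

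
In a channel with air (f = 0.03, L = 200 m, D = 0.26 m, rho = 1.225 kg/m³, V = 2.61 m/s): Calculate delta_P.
Formula: \Delta P = f \frac{L}{D} \frac{\rho V^2}{2}
delta_P = 0.03·(200/0.26)·0.5·1.225·2.61²/1000 = 0.09629 kPa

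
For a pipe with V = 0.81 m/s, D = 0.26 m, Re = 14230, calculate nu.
Formula: Re = \frac{V D}{\nu}
Substituting knowns: 14230 = 0.81·0.26/nu
Solving for nu: nu = 0.81·0.26/14230 = 1.480e-05 m²/s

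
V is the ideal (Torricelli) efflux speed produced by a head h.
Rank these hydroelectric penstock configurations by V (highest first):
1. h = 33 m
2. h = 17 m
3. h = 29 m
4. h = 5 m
Case 1: V = 25.45 m/s
Case 2: V = 18.26 m/s
Case 3: V = 23.85 m/s
Case 4: V = 9.905 m/s
Ranking (highest first): 1, 3, 2, 4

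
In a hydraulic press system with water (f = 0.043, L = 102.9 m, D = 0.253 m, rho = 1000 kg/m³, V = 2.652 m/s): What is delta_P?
Formula: \Delta P = f \frac{L}{D} \frac{\rho V^2}{2}
delta_P = 0.043·(102.9/0.253)·0.5·1000·2.652²/1000 = 61.5 kPa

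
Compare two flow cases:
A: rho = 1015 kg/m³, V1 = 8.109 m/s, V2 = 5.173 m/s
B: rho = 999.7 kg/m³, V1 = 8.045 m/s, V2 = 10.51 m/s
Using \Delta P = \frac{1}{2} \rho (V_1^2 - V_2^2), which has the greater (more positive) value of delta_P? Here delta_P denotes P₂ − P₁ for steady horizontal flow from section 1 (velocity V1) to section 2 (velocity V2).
delta_P(A) = 19.79 kPa, delta_P(B) = -22.86 kPa. Answer: A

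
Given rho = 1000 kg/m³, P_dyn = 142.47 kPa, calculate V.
Formula: P_{dyn} = \frac{1}{2} \rho V^2
Substituting knowns: 142.47 = 0.5·1000·V²/1000
Solving for V: V = √(2·(142.47·1000)/1000) = 16.88 m/s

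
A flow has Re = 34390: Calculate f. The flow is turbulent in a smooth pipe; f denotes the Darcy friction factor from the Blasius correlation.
Formula: f = \frac{0.316}{Re^{0.25}}
f = 0.316/34390^0.25 = 0.0232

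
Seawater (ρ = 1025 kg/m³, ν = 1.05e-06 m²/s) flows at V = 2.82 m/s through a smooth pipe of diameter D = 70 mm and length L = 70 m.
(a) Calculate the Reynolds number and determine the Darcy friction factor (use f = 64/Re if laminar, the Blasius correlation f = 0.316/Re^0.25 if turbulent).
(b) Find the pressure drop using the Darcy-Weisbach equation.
(a) Re = V·D/ν = 2.82·0.07/1.05e-06 = 188000 → turbulent (Re > 4000); f = 0.316/Re^0.25 = 0.316/188000^0.25 = 0.015176 (Blasius is strictly valid for Re ≲ 1e5; used here as the smooth-pipe estimate the problem specifies)
(b) Darcy-Weisbach: ΔP = f·(L/D)·½ρV²/1000 = 0.015176·(70/0.070)·½·1025·2.82²/1000 = 61.85 kPa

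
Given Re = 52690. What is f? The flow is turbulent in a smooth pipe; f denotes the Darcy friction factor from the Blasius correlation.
Formula: f = \frac{0.316}{Re^{0.25}}
f = 0.316/52690^0.25 = 0.02086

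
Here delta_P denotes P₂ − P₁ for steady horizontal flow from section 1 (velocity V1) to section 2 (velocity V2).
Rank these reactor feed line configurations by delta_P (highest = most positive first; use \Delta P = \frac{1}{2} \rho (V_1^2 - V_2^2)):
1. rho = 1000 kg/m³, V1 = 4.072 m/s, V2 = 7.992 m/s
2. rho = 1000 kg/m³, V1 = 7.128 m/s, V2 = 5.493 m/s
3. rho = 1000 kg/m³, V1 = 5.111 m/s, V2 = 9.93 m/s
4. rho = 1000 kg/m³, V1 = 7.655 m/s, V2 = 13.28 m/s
Case 1: delta_P = -23.65 kPa
Case 2: delta_P = 10.32 kPa
Case 3: delta_P = -36.24 kPa
Case 4: delta_P = -58.88 kPa
Ranking (highest first): 2, 1, 3, 4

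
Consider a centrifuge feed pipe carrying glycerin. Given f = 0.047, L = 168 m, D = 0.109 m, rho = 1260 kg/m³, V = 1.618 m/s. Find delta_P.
Formula: \Delta P = f \frac{L}{D} \frac{\rho V^2}{2}
delta_P = 0.047·(168/0.109)·0.5·1260·1.618²/1000 = 119.5 kPa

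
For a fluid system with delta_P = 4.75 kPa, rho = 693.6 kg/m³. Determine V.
Formula: V = \sqrt{\frac{2 \Delta P}{\rho}}
V = √(2·(4.75·1000)/693.6) = 3.701 m/s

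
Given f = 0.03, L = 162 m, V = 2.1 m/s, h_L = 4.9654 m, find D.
Formula: h_L = f \frac{L}{D} \frac{V^2}{2g}
Substituting knowns: 4.9654 = 0.03·(162/D)·2.1²/(2·9.81)
Solving for D: D = 0.03·162·2.1²/(2·9.81·4.9654) = 0.22 m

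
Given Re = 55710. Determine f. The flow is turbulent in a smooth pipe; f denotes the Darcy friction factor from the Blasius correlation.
Formula: f = \frac{0.316}{Re^{0.25}}
f = 0.316/55710^0.25 = 0.02057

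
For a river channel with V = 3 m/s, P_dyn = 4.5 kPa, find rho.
Formula: P_{dyn} = \frac{1}{2} \rho V^2
Substituting knowns: 4.5 = 0.5·rho·3²/1000
Solving for rho: rho = 2·(4.5·1000)/3² = 1000 kg/m³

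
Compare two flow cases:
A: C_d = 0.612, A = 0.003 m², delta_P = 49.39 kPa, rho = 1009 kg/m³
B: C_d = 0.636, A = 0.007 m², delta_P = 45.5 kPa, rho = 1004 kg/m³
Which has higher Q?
Q(A) = 18.17 L/s, Q(B) = 42.38 L/s. Answer: B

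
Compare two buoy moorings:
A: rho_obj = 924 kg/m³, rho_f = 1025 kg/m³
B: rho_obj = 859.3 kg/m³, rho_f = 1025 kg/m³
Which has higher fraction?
fraction(A) = 0.9015, fraction(B) = 0.8383. Answer: A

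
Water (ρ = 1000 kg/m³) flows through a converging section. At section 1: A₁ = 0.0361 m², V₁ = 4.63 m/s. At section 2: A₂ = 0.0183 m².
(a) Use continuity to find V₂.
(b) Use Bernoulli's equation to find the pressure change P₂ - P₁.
(a) Continuity: A₁V₁=A₂V₂ -> V₂=A₁V₁/A₂=0.0361*4.63/0.0183=9.13 m/s
(b) Bernoulli: P₂-P₁=0.5*rho*(V₁^2-V₂^2)/1000=0.5*1000*(4.63^2-9.13^2)/1000=-30.96 kPa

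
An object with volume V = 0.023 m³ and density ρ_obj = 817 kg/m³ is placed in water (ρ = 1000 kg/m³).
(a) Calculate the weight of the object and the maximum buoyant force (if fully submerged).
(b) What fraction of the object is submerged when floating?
(a) W=rho_obj*g*V=817*9.81*0.023=184.3 N; F_B(max)=rho*g*V=1000*9.81*0.023=225.6 N
(b) Floating fraction=rho_obj/rho=817/1000=0.817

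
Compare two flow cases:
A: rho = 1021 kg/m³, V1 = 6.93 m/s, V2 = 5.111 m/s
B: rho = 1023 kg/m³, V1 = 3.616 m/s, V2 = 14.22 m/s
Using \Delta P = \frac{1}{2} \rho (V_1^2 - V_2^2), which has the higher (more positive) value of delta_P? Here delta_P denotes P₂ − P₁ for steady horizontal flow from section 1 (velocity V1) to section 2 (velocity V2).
delta_P(A) = 11.18 kPa, delta_P(B) = -96.74 kPa. Answer: A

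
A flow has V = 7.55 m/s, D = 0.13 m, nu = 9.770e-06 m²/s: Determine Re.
Formula: Re = \frac{V D}{\nu}
Re = 7.55·0.13/9.770e-06 = 100461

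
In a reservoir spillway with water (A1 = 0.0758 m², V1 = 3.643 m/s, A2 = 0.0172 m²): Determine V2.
Formula: V_2 = \frac{A_1 V_1}{A_2}
V2 = 0.0758·3.643/0.0172 = 16.05 m/s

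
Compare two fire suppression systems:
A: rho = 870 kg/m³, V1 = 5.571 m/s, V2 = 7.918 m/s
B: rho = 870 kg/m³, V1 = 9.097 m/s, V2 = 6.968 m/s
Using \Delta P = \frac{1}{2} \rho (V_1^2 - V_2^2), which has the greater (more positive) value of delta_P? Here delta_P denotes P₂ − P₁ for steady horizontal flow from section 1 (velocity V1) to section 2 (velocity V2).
delta_P(A) = -13.77 kPa, delta_P(B) = 14.88 kPa. Answer: B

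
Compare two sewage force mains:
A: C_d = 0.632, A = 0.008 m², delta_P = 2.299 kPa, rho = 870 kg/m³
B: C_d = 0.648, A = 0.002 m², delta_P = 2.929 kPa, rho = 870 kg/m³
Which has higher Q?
Q(A) = 11.62 L/s, Q(B) = 3.363 L/s. Answer: A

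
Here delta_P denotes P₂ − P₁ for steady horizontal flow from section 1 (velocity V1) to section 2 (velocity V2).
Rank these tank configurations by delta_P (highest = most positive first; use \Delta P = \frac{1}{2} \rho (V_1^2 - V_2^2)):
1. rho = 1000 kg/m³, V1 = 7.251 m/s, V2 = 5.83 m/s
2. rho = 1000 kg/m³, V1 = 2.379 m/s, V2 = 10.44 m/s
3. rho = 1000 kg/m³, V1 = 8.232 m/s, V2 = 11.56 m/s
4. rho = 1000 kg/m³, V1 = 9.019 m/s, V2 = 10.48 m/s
Case 1: delta_P = 9.294 kPa
Case 2: delta_P = -51.67 kPa
Case 3: delta_P = -32.93 kPa
Case 4: delta_P = -14.24 kPa
Ranking (highest first): 1, 4, 3, 2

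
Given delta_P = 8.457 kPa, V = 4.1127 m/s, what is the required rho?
Formula: V = \sqrt{\frac{2 \Delta P}{\rho}}
Substituting knowns: 4.1127 = √(2·(8.457·1000)/rho)
Solving for rho: rho = 2·(8.457·1000)/4.1127² = 1000 kg/m³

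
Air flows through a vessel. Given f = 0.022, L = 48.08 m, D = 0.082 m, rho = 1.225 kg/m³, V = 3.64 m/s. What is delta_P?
Formula: \Delta P = f \frac{L}{D} \frac{\rho V^2}{2}
delta_P = 0.022·(48.08/0.082)·0.5·1.225·3.64²/1000 = 0.1047 kPa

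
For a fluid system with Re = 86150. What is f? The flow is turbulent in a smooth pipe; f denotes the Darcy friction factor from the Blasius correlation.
Formula: f = \frac{0.316}{Re^{0.25}}
f = 0.316/86150^0.25 = 0.01844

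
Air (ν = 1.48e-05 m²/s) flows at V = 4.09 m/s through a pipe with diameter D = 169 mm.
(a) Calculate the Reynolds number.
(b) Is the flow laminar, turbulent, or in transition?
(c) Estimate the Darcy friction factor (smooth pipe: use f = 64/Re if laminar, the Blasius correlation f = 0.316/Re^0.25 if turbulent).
(a) Re = V·D/ν = 4.09·0.169/1.48e-05 = 46703
(b) Flow regime: turbulent (Re > 4000)
(c) Friction factor: f = 0.316/Re^0.25 = 0.316/46703^0.25 = 0.0215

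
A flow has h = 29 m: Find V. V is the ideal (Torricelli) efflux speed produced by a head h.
Formula: V = \sqrt{2 g h}
V = √(2·9.81·29) = 23.85 m/s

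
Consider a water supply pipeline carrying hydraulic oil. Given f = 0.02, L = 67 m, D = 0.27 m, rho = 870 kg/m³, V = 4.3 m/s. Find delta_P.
Formula: \Delta P = f \frac{L}{D} \frac{\rho V^2}{2}
delta_P = 0.02·(67/0.27)·0.5·870·4.3²/1000 = 39.92 kPa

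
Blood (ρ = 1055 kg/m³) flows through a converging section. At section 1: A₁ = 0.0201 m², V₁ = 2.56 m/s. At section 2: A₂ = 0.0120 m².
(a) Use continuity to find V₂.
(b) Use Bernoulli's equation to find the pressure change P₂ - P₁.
(a) Continuity: A₁V₁=A₂V₂ -> V₂=A₁V₁/A₂=0.0201*2.56/0.0120=4.29 m/s
(b) Bernoulli: P₂-P₁=0.5*rho*(V₁^2-V₂^2)/1000=0.5*1055*(2.56^2-4.29^2)/1000=-6.251 kPa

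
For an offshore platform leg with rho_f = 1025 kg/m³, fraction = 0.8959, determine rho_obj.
Formula: f_{sub} = \frac{\rho_{obj}}{\rho_f}
Substituting knowns: 0.8959 = rho_obj/1025
Solving for rho_obj: rho_obj = 0.8959·1025 = 918.3 kg/m³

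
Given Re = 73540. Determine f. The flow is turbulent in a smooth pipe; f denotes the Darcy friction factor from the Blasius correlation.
Formula: f = \frac{0.316}{Re^{0.25}}
f = 0.316/73540^0.25 = 0.01919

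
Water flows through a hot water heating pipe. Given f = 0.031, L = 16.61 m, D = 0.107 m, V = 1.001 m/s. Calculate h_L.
Formula: h_L = f \frac{L}{D} \frac{V^2}{2g}
h_L = 0.031·(16.61/0.107)·1.001²/(2·9.81) = 0.2458 m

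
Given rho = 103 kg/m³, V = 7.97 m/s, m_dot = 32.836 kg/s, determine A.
Formula: \dot{m} = \rho A V
Substituting knowns: 32.836 = 103·A·7.97
Solving for A: A = 32.836/(103·7.97) = 0.04 m²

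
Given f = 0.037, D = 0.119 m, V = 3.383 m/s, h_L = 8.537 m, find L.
Formula: h_L = f \frac{L}{D} \frac{V^2}{2g}
Substituting knowns: 8.537 = 0.037·(L/0.119)·3.383²/(2·9.81)
Solving for L: L = 8.537·2·9.81·0.119/(0.037·3.383²) = 47.07 m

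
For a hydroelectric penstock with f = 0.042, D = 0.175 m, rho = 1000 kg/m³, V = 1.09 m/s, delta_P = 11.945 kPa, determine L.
Formula: \Delta P = f \frac{L}{D} \frac{\rho V^2}{2}
Substituting knowns: 11.945 = 0.042·(L/0.175)·0.5·1000·1.09²/1000
Solving for L: L = (11.945·1000)·0.175/(0.042·0.5·1000·1.09²) = 83.78 m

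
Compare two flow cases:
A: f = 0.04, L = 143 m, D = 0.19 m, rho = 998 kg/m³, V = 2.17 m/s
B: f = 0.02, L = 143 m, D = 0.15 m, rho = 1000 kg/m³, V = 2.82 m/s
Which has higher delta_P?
delta_P(A) = 70.74 kPa, delta_P(B) = 75.81 kPa. Answer: B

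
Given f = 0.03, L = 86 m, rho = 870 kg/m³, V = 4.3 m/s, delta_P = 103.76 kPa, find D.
Formula: \Delta P = f \frac{L}{D} \frac{\rho V^2}{2}
Substituting knowns: 103.76 = 0.03·(86/D)·0.5·870·4.3²/1000
Solving for D: D = 0.03·86·0.5·870·4.3²/(103.76·1000) = 0.2 m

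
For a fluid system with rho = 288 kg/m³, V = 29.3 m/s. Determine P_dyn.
Formula: P_{dyn} = \frac{1}{2} \rho V^2
P_dyn = 0.5·288·29.3²/1000 = 123.6 kPa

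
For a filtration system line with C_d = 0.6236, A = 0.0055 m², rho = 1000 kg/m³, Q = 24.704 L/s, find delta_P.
Formula: Q = C_d A \sqrt{\frac{2 \Delta P}{\rho}}
Substituting knowns: 24.704 = 0.6236·0.0055·√(2·(delta_P·1000)/1000)·1000
Solving for delta_P: delta_P = ((24.704/1000)/(0.6236·0.0055))²·1000/2/1000 = 25.94 kPa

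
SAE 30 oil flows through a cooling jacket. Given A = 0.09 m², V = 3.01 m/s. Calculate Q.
Formula: Q = A V
Q = 0.09·3.01·1000 = 270.9 L/s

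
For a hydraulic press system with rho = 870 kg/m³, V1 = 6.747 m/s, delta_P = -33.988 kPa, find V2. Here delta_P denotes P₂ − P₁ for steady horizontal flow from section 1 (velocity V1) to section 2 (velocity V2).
Formula: \Delta P = \frac{1}{2} \rho (V_1^2 - V_2^2)
Substituting knowns: -33.988 = 0.5·870·(6.747² − V2²)/1000
Solving for V2: V2 = √(6.747² − 2·(-33.988·1000)/870) = 11.12 m/s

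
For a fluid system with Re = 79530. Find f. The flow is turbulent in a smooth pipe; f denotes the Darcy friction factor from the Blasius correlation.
Formula: f = \frac{0.316}{Re^{0.25}}
f = 0.316/79530^0.25 = 0.01882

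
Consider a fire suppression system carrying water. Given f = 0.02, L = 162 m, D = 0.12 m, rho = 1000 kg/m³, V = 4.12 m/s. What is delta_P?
Formula: \Delta P = f \frac{L}{D} \frac{\rho V^2}{2}
delta_P = 0.02·(162/0.12)·0.5·1000·4.12²/1000 = 229.2 kPa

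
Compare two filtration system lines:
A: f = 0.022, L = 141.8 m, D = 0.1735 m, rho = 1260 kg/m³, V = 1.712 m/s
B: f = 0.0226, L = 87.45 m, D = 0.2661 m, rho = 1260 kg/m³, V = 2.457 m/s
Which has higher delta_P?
delta_P(A) = 33.2 kPa, delta_P(B) = 28.25 kPa. Answer: A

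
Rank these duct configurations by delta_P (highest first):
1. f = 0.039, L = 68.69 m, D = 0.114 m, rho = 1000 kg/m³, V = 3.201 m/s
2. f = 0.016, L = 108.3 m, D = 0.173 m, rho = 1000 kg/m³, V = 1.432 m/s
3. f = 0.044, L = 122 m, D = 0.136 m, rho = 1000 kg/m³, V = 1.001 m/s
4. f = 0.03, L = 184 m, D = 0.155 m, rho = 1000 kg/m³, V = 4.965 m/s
Case 1: delta_P = 120.4 kPa
Case 2: delta_P = 10.27 kPa
Case 3: delta_P = 19.77 kPa
Case 4: delta_P = 439 kPa
Ranking (highest first): 4, 1, 3, 2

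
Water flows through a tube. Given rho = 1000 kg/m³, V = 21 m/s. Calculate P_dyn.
Formula: P_{dyn} = \frac{1}{2} \rho V^2
P_dyn = 0.5·1000·21²/1000 = 220.5 kPa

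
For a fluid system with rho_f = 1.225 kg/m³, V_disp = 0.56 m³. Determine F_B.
Formula: F_B = \rho_f g V_{disp}
F_B = 1.225·9.81·0.56 = 6.73 N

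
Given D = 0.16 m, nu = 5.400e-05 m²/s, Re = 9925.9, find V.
Formula: Re = \frac{V D}{\nu}
Substituting knowns: 9925.9 = V·0.16/5.400e-05
Solving for V: V = 9925.9·5.400e-05/0.16 = 3.35 m/s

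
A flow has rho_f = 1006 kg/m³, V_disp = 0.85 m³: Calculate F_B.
Formula: F_B = \rho_f g V_{disp}
F_B = 1006·9.81·0.85 = 8389 N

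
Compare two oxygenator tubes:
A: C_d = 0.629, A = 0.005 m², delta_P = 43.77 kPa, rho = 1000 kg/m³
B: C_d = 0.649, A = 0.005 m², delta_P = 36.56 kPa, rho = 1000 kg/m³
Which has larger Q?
Q(A) = 29.43 L/s, Q(B) = 27.75 L/s. Answer: A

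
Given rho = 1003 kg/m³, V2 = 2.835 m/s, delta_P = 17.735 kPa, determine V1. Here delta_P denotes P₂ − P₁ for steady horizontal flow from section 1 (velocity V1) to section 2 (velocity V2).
Formula: \Delta P = \frac{1}{2} \rho (V_1^2 - V_2^2)
Substituting knowns: 17.735 = 0.5·1003·(V1² − 2.835²)/1000
Solving for V1: V1 = √(2.835² + 2·(17.735·1000)/1003) = 6.588 m/s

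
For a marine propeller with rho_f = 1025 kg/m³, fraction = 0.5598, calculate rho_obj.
Formula: f_{sub} = \frac{\rho_{obj}}{\rho_f}
Substituting knowns: 0.5598 = rho_obj/1025
Solving for rho_obj: rho_obj = 0.5598·1025 = 573.8 kg/m³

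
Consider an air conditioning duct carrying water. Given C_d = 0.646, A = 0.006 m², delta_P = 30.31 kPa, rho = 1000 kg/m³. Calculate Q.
Formula: Q = C_d A \sqrt{\frac{2 \Delta P}{\rho}}
Q = 0.646·0.006·√(2·(30.31·1000)/1000)·1000 = 30.18 L/s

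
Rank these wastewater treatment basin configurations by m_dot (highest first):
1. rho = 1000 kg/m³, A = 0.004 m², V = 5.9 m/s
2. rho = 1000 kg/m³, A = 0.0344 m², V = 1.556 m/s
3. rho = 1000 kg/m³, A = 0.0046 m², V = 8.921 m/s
Case 1: m_dot = 23.6 kg/s
Case 2: m_dot = 53.53 kg/s
Case 3: m_dot = 41.04 kg/s
Ranking (highest first): 2, 3, 1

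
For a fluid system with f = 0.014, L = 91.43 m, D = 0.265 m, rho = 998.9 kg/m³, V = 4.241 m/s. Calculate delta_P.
Formula: \Delta P = f \frac{L}{D} \frac{\rho V^2}{2}
delta_P = 0.014·(91.43/0.265)·0.5·998.9·4.241²/1000 = 43.39 kPa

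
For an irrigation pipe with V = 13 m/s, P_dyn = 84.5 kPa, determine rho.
Formula: P_{dyn} = \frac{1}{2} \rho V^2
Substituting knowns: 84.5 = 0.5·rho·13²/1000
Solving for rho: rho = 2·(84.5·1000)/13² = 1000 kg/m³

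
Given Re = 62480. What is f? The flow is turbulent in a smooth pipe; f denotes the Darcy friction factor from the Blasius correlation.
Formula: f = \frac{0.316}{Re^{0.25}}
f = 0.316/62480^0.25 = 0.01999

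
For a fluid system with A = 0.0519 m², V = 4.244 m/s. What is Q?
Formula: Q = A V
Q = 0.0519·4.244·1000 = 220.3 L/s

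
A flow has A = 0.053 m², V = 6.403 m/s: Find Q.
Formula: Q = A V
Q = 0.053·6.403·1000 = 339.4 L/s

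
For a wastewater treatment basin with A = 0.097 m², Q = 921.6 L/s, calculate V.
Formula: Q = A V
Substituting knowns: 921.6 = 0.097·V·1000
Solving for V: V = (921.6/1000)/0.097 = 9.501 m/s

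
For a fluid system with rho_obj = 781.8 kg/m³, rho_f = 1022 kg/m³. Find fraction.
Formula: f_{sub} = \frac{\rho_{obj}}{\rho_f}
fraction = 781.8/1022 = 0.765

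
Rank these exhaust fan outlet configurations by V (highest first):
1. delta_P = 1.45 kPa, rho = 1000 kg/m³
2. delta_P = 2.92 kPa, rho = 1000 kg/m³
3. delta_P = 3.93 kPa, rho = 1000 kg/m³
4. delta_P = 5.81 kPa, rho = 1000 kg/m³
Case 1: V = 1.703 m/s
Case 2: V = 2.417 m/s
Case 3: V = 2.804 m/s
Case 4: V = 3.409 m/s
Ranking (highest first): 4, 3, 2, 1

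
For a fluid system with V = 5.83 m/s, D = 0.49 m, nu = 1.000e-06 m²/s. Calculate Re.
Formula: Re = \frac{V D}{\nu}
Re = 5.83·0.49/1.000e-06 = 2.857e+06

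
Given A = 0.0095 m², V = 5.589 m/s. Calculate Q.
Formula: Q = A V
Q = 0.0095·5.589·1000 = 53.1 L/s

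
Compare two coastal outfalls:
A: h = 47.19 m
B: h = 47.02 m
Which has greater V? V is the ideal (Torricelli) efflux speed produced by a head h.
V(A) = 30.43 m/s, V(B) = 30.37 m/s. Answer: A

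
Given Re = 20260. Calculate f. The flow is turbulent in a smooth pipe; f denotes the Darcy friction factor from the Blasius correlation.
Formula: f = \frac{0.316}{Re^{0.25}}
f = 0.316/20260^0.25 = 0.02649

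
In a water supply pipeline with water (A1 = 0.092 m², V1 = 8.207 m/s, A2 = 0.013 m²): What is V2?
Formula: V_2 = \frac{A_1 V_1}{A_2}
V2 = 0.092·8.207/0.013 = 58.08 m/s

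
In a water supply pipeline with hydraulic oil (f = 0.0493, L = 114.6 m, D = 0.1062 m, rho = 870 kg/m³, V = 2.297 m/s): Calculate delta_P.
Formula: \Delta P = f \frac{L}{D} \frac{\rho V^2}{2}
delta_P = 0.0493·(114.6/0.1062)·0.5·870·2.297²/1000 = 122.1 kPa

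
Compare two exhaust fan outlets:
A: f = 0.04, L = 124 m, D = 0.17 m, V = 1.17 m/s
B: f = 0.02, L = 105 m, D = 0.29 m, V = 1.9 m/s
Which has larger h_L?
h_L(A) = 2.036 m, h_L(B) = 1.332 m. Answer: A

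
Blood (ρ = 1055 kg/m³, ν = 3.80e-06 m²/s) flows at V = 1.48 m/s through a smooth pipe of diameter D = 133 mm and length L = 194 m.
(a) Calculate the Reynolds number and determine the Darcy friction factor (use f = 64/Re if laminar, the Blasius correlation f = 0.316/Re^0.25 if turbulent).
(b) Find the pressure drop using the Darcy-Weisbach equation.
(a) Re = V·D/ν = 1.48·0.133/3.80e-06 = 51800 → turbulent (Re > 4000); f = 0.316/Re^0.25 = 0.316/51800^0.25 = 0.020946
(b) Darcy-Weisbach: ΔP = f·(L/D)·½ρV²/1000 = 0.020946·(194/0.133)·½·1055·1.48²/1000 = 35.3 kPa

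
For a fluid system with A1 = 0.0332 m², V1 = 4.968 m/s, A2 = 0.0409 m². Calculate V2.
Formula: V_2 = \frac{A_1 V_1}{A_2}
V2 = 0.0332·4.968/0.0409 = 4.033 m/s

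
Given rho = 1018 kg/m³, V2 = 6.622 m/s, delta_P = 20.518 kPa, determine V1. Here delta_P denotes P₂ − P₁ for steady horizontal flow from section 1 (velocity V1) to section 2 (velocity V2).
Formula: \Delta P = \frac{1}{2} \rho (V_1^2 - V_2^2)
Substituting knowns: 20.518 = 0.5·1018·(V1² − 6.622²)/1000
Solving for V1: V1 = √(6.622² + 2·(20.518·1000)/1018) = 9.174 m/s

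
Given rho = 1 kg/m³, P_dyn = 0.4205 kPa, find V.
Formula: P_{dyn} = \frac{1}{2} \rho V^2
Substituting knowns: 0.4205 = 0.5·1·V²/1000
Solving for V: V = √(2·(0.4205·1000)/1) = 29 m/s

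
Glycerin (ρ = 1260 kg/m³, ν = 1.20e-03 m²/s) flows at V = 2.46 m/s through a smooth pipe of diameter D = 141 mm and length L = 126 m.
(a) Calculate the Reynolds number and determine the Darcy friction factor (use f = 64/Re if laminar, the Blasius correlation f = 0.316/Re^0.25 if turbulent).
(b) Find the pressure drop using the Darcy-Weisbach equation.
(a) Re = V·D/ν = 2.46·0.141/1.20e-03 = 289.05 → laminar (Re < 2300); f = 64/Re = 64/289.05 = 0.22141
(b) Darcy-Weisbach: ΔP = f·(L/D)·½ρV²/1000 = 0.22141·(126/0.141)·½·1260·2.46²/1000 = 754.3 kPa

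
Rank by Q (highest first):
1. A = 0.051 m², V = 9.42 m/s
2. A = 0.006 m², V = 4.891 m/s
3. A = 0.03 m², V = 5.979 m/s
Case 1: Q = 480.4 L/s
Case 2: Q = 29.35 L/s
Case 3: Q = 179.4 L/s
Ranking (highest first): 1, 3, 2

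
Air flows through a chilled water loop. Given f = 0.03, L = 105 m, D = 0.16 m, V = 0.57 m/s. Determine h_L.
Formula: h_L = f \frac{L}{D} \frac{V^2}{2g}
h_L = 0.03·(105/0.16)·0.57²/(2·9.81) = 0.326 m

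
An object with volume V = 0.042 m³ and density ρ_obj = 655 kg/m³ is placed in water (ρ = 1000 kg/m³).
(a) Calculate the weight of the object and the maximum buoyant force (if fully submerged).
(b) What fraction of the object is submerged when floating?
(a) W=rho_obj*g*V=655*9.81*0.042=269.9 N; F_B(max)=rho*g*V=1000*9.81*0.042=412.0 N
(b) Floating fraction=rho_obj/rho=655/1000=0.655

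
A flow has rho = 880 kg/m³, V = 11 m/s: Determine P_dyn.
Formula: P_{dyn} = \frac{1}{2} \rho V^2
P_dyn = 0.5·880·11²/1000 = 53.24 kPa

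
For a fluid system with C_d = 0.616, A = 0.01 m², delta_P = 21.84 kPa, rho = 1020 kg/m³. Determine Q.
Formula: Q = C_d A \sqrt{\frac{2 \Delta P}{\rho}}
Q = 0.616·0.01·√(2·(21.84·1000)/1020)·1000 = 40.31 L/s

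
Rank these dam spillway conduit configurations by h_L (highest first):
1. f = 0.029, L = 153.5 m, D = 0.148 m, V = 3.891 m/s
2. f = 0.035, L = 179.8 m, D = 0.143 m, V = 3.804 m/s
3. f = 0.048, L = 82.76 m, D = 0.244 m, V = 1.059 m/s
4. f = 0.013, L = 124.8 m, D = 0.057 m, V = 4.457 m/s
Case 1: h_L = 23.21 m
Case 2: h_L = 32.46 m
Case 3: h_L = 0.9306 m
Case 4: h_L = 28.82 m
Ranking (highest first): 2, 4, 1, 3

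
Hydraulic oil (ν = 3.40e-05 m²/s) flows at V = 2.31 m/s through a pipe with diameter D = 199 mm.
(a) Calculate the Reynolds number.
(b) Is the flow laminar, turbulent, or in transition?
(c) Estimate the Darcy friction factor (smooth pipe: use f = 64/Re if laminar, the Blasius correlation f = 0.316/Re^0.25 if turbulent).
(a) Re = V·D/ν = 2.31·0.199/3.40e-05 = 13520
(b) Flow regime: turbulent (Re > 4000)
(c) Friction factor: f = 0.316/Re^0.25 = 0.316/13520^0.25 = 0.02931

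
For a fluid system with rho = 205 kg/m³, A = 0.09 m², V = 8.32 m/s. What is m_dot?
Formula: \dot{m} = \rho A V
m_dot = 205·0.09·8.32 = 153.5 kg/s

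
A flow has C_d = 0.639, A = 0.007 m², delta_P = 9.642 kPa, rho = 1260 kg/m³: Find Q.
Formula: Q = C_d A \sqrt{\frac{2 \Delta P}{\rho}}
Q = 0.639·0.007·√(2·(9.642·1000)/1260)·1000 = 17.5 L/s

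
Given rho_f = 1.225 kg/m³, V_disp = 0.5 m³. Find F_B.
Formula: F_B = \rho_f g V_{disp}
F_B = 1.225·9.81·0.5 = 6.009 N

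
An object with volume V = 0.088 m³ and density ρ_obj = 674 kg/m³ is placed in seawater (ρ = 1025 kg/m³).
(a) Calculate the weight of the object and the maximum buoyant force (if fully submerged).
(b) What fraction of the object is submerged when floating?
(a) W=rho_obj*g*V=674*9.81*0.088=581.9 N; F_B(max)=rho*g*V=1025*9.81*0.088=884.9 N
(b) Floating fraction=rho_obj/rho=674/1025=0.658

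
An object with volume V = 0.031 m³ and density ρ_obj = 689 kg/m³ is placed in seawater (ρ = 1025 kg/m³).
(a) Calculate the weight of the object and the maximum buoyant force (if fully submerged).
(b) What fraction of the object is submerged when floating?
(a) W=rho_obj*g*V=689*9.81*0.031=209.5 N; F_B(max)=rho*g*V=1025*9.81*0.031=311.7 N
(b) Floating fraction=rho_obj/rho=689/1025=0.672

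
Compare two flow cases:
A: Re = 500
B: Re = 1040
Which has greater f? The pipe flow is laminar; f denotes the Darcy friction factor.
f(A) = 0.128, f(B) = 0.06154. Answer: A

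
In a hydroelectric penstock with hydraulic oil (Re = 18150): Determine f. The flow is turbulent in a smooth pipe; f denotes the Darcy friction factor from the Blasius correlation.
Formula: f = \frac{0.316}{Re^{0.25}}
f = 0.316/18150^0.25 = 0.02723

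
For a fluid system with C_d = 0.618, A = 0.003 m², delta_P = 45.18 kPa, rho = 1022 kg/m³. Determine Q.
Formula: Q = C_d A \sqrt{\frac{2 \Delta P}{\rho}}
Q = 0.618·0.003·√(2·(45.18·1000)/1022)·1000 = 17.43 L/s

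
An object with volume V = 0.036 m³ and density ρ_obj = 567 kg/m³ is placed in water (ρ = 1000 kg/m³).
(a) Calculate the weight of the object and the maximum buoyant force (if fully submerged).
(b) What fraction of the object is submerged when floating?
(a) W=rho_obj*g*V=567*9.81*0.036=200.2 N; F_B(max)=rho*g*V=1000*9.81*0.036=353.2 N
(b) Floating fraction=rho_obj/rho=567/1000=0.567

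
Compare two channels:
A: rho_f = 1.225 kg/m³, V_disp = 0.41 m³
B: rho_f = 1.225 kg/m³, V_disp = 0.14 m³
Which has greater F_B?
F_B(A) = 4.927 N, F_B(B) = 1.682 N. Answer: A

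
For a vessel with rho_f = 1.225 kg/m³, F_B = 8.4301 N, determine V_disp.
Formula: F_B = \rho_f g V_{disp}
Substituting knowns: 8.4301 = 1.225·9.81·V_disp
Solving for V_disp: V_disp = 8.4301/(1.225·9.81) = 0.7015 m³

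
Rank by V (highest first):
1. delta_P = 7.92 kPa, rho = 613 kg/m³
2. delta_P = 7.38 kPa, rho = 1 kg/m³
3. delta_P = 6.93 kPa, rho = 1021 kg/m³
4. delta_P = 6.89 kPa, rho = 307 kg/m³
Case 1: V = 5.083 m/s
Case 2: V = 121.5 m/s
Case 3: V = 3.684 m/s
Case 4: V = 6.7 m/s
Ranking (highest first): 2, 4, 1, 3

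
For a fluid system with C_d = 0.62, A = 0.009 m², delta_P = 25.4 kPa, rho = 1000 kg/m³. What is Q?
Formula: Q = C_d A \sqrt{\frac{2 \Delta P}{\rho}}
Q = 0.62·0.009·√(2·(25.4·1000)/1000)·1000 = 39.77 L/s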